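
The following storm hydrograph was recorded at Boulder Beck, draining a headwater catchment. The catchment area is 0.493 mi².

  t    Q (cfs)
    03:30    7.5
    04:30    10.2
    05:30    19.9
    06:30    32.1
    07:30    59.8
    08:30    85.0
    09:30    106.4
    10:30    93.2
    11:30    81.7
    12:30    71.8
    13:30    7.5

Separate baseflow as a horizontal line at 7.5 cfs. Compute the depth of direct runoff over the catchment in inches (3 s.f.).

d ≈ 1.55 in

Direct runoff: 0.0, 2.7, 12.4, 24.6, 52.3, 77.5, 98.9, 85.7, 74.2, 64.3, 0.0 cfs; ΣQ_DR = 492.6 cfs.
V = ΣQ_DR · Δt = 492.6 × 3600 s = 1.773 × 10^6 ft³.
Over A = 0.493 mi², depth = V / A = 1.55 in.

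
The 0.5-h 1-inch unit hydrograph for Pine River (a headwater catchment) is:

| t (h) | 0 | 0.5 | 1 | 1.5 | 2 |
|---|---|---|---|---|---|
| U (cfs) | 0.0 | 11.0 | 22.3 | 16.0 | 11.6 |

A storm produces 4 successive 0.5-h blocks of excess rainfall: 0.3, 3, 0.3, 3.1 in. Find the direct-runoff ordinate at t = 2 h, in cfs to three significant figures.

Q ≈ 92.3 cfs

By discrete convolution, Q_j = Σ (P_i / 1 in) · U_{j−i}.
At t = 2 h (j=4): Q = (0.3/1)·11.6 + (3/1)·16.0 + (0.3/1)·22.3 + (3.1/1)·11.0 = 92.3 cfs.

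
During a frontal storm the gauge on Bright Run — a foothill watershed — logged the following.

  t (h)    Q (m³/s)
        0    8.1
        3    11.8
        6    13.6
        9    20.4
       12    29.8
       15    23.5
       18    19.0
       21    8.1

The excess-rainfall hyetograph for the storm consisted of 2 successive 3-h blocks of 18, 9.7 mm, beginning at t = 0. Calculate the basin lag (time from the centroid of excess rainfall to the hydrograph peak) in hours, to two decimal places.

t_L ≈ 9.45 h

Centroid of excess rainfall: t_c = Σ P_i·t̄_i / ΣP_i = 2.5505 h (block centres at 1.5, 4.5 h).
Hydrograph peak occurs at t = 12 h, so basin lag t_L = 12 − 2.5505 = 9.45 h.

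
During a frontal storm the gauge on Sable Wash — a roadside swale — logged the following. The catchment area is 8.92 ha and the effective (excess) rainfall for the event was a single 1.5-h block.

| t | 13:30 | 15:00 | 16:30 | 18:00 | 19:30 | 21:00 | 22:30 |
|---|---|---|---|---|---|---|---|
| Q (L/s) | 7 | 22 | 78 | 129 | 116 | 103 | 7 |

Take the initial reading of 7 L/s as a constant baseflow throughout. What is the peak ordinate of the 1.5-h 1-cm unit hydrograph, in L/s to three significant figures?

Direct runoff: 0.0, 15.0, 71.0, 122.0, 109.0, 96.0, 0.0 L/s; ΣQ_DR = 413.0 L/s, peak = 122.0 L/s.
Runoff depth d = ΣQ_DR·Δt / A = 413.0 × 5400 / (8.92 ha) = 25.00 mm.
The 1-cm UH is the DRH scaled by (10 mm)/d, so U_p = 122.0 × 10/25.00 = 48.8 L/s.

U_p ≈ 48.8 L/s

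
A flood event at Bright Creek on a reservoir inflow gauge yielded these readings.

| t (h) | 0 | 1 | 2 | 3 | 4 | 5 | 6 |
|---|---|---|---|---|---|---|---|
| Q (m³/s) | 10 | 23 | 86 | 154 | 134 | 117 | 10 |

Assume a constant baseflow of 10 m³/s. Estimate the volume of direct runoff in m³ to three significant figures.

Direct-runoff ordinates (Q − Q_b): 0.0, 13.0, 76.0, 144.0, 124.0, 107.0, 0.0 m³/s.
ΣQ_DR = 464.0 m³/s.
With Δt = 1 h = 3600 s, V = ΣQ_DR · Δt = 464.0 × 3600 = 1.67 × 10^6 m³.

V ≈ 1.67 × 10^6 m³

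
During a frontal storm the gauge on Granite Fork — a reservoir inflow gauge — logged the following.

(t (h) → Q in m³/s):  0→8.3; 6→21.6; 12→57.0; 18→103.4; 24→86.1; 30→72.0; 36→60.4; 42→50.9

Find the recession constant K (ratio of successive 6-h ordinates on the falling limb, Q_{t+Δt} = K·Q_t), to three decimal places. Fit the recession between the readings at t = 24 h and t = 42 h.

K ≈ 0.839

Using the recession-limb readings at t = 24 h and t = 42 h: Q falls from 86.1 to 50.9 m³/s over 3 intervals.
K = (Q₂/Q₁)^(1/3) = (50.9/86.1)^(1/3) = 0.839.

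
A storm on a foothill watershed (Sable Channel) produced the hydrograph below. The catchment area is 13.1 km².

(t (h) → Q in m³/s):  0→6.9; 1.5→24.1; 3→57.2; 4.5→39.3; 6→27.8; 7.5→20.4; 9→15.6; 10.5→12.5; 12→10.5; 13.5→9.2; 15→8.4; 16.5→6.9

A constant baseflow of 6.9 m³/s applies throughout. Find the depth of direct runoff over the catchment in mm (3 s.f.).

d ≈ 64.3 mm

Direct runoff: 0.0, 17.2, 50.3, 32.4, 20.9, 13.5, 8.7, 5.6, 3.6, 2.3, 1.5, 0.0 m³/s; ΣQ_DR = 156.0 m³/s.
V = ΣQ_DR · Δt = 156.0 × 5400 s = 8.424 × 10^5 m³.
Over A = 13.1 km², depth = V / A = 64.3 mm.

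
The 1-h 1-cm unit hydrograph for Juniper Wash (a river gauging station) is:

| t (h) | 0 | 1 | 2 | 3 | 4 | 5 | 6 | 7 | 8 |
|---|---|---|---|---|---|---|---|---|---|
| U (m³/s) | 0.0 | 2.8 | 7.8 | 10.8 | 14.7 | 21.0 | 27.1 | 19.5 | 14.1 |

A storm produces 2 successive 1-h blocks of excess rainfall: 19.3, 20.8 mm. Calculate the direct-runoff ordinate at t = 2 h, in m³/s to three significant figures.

By discrete convolution, Q_j = Σ (P_i / 10 mm) · U_{j−i}.
At t = 2 h (j=2): Q = (19.3/10)·7.8 + (20.8/10)·2.8 = 20.9 m³/s.

Q ≈ 20.9 m³/s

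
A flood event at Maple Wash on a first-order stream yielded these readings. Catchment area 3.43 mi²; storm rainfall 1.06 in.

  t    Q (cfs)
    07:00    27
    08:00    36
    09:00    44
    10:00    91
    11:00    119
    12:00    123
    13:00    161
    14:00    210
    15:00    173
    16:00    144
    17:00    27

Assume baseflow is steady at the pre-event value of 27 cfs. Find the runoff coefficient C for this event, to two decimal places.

C ≈ 0.37

ΣQ_DR = 858.0 cfs; V = ΣQ_DR·Δt = 3.089 × 10^6 ft³.
Runoff depth d = V / A = 0.3876 in.
C = d / P = 0.3876 / 1.06 = 0.37.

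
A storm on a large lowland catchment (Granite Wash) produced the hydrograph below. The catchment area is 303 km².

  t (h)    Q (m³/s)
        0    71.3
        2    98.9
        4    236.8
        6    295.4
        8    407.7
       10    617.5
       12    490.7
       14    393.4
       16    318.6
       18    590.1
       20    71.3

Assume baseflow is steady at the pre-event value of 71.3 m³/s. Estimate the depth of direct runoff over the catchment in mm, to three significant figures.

d ≈ 66.7 mm

Direct runoff: 0.0, 27.6, 165.5, 224.1, 336.4, 546.2, 419.4, 322.1, 247.3, 518.8, 0.0 m³/s; ΣQ_DR = 2807 m³/s.
V = ΣQ_DR · Δt = 2807 × 7200 s = 2.021 × 10^7 m³.
Over A = 303 km², depth = V / A = 66.7 mm.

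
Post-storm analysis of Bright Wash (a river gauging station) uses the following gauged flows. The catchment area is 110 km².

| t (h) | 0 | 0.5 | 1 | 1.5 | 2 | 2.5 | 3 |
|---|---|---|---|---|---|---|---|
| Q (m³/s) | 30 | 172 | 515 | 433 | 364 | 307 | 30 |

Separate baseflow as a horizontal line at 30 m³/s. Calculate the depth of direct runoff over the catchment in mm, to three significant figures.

Direct runoff: 0.0, 142.0, 485.0, 403.0, 334.0, 277.0, 0.0 m³/s; ΣQ_DR = 1641 m³/s.
V = ΣQ_DR · Δt = 1641 × 1800 s = 2.954 × 10^6 m³.
Over A = 110 km², depth = V / A = 26.9 mm.

d ≈ 26.9 mm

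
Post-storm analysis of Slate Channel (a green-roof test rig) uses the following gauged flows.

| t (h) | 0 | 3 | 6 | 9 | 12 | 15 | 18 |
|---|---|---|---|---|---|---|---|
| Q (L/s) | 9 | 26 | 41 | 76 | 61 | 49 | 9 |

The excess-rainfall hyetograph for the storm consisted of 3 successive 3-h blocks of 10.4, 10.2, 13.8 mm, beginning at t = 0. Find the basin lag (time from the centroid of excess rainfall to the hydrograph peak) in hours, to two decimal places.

Centroid of excess rainfall: t_c = Σ P_i·t̄_i / ΣP_i = 4.7965 h (block centres at 1.5, 4.5, 7.5 h).
Hydrograph peak occurs at t = 9 h, so basin lag t_L = 9 − 4.7965 = 4.20 h.

t_L ≈ 4.20 h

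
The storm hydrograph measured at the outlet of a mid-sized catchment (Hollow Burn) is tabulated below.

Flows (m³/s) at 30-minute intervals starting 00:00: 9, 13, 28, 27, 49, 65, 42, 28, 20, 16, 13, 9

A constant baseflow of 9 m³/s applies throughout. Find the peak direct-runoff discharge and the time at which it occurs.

Q_p = 56.0 m³/s at t = 02:30

Subtracting baseflow gives direct-runoff ordinates: 0.0, 4.0, 19.0, 18.0, 40.0, 56.0, 33.0, 19.0, 11.0, 7.0, 4.0, 0.0 m³/s.
The maximum is 56.0 m³/s, occurring at the reading for t = 02:30.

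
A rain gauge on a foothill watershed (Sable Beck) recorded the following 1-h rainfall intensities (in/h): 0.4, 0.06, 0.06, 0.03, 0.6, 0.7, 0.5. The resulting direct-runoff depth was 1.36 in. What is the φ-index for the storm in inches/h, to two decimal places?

Only the 4 blocks with intensity above φ contribute runoff: 0.4, 0.6, 0.7, 0.5 in/h.
Σ(I−φ)·Δt = d  ⇒  (0.4+0.6+0.7+0.5 − 4φ)·1 = 1.36
φ = (2.200 − 1.36/1) / 4 = 0.21 in/h.

φ ≈ 0.21 in/h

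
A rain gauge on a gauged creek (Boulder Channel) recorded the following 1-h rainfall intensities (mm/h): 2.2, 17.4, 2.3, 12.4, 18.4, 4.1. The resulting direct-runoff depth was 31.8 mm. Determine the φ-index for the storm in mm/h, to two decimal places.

φ ≈ 5.47 mm/h

Only the 3 blocks with intensity above φ contribute runoff: 17.4, 12.4, 18.4 mm/h.
Σ(I−φ)·Δt = d  ⇒  (17.4+12.4+18.4 − 3φ)·1 = 31.8
φ = (48.20 − 31.8/1) / 3 = 5.47 mm/h.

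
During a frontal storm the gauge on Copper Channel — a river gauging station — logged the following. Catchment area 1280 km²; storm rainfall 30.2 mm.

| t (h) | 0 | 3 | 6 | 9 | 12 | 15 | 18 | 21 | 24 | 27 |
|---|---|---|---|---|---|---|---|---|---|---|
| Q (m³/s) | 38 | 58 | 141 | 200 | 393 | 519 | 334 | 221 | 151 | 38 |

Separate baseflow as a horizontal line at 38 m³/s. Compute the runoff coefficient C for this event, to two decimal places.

ΣQ_DR = 1713 m³/s; V = ΣQ_DR·Δt = 1.850 × 10^7 m³.
Runoff depth d = V / A = 14.45 mm.
C = d / P = 14.45 / 30.2 = 0.48.

C ≈ 0.48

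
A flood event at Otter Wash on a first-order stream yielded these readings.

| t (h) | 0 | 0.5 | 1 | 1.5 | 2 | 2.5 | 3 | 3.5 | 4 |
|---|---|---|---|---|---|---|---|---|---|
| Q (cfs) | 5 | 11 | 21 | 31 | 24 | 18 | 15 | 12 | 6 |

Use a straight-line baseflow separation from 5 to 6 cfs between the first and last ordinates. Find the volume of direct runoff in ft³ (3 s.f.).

V ≈ 1.68 × 10^5 ft³

Direct-runoff ordinates (Q − Q_b): 0.00, 5.88, 15.75, 25.62, 18.50, 12.38, 9.25, 6.12, 0.00 cfs.
ΣQ_DR = 93.50 cfs.
With Δt = 0.5 h = 1800 s, V = ΣQ_DR · Δt = 93.50 × 1800 = 1.68 × 10^5 ft³.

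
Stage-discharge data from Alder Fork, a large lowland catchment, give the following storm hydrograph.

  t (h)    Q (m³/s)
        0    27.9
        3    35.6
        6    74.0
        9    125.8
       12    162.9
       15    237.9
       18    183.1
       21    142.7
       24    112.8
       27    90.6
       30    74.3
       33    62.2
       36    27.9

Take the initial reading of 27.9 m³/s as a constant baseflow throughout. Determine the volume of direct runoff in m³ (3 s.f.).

V ≈ 1.07 × 10^7 m³

Direct-runoff ordinates (Q − Q_b): 0.0, 7.7, 46.1, 97.9, 135.0, 210.0, 155.2, 114.8, 84.9, 62.7, 46.4, 34.3, 0.0 m³/s.
ΣQ_DR = 995.0 m³/s.
With Δt = 3 h = 10800 s, V = ΣQ_DR · Δt = 995.0 × 10800 = 1.07 × 10^7 m³.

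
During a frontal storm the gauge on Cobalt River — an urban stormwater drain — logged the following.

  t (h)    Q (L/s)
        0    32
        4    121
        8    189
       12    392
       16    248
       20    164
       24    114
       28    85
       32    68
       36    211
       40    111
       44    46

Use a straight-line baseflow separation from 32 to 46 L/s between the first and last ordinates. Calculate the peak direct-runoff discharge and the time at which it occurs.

Subtracting baseflow gives direct-runoff ordinates: 0.00, 87.73, 154.45, 356.18, 210.91, 125.64, 74.36, 44.09, 25.82, 167.55, 66.27, 0.00 L/s.
The maximum is 356.18 L/s, occurring at the reading for t = 12 h.

Q_p = 356.18 L/s at t = 12 h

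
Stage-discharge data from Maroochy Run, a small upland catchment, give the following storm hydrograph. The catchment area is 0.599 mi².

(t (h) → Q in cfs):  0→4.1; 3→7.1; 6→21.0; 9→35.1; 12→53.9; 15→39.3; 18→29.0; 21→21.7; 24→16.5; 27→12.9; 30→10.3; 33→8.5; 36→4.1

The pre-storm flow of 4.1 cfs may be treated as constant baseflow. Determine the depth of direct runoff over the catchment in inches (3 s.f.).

d ≈ 1.63 in

Direct runoff: 0.0, 3.0, 16.9, 31.0, 49.8, 35.2, 24.9, 17.6, 12.4, 8.8, 6.2, 4.4, 0.0 cfs; ΣQ_DR = 210.2 cfs.
V = ΣQ_DR · Δt = 210.2 × 10800 s = 2.270 × 10^6 ft³.
Over A = 0.599 mi², depth = V / A = 1.63 in.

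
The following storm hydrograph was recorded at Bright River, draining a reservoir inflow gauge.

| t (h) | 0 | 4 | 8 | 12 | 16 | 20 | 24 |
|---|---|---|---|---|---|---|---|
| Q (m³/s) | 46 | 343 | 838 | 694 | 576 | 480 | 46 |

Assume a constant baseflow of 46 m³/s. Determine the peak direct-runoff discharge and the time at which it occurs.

Q_p = 792.0 m³/s at t = 8 h

Subtracting baseflow gives direct-runoff ordinates: 0.0, 297.0, 792.0, 648.0, 530.0, 434.0, 0.0 m³/s.
The maximum is 792.0 m³/s, occurring at the reading for t = 8 h.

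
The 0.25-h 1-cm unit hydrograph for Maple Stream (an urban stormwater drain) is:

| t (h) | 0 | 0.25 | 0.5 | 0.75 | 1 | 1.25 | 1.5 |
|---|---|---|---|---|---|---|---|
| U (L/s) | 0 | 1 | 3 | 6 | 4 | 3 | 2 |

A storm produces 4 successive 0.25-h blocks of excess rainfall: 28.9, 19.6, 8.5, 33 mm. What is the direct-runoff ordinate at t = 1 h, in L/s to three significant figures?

Q ≈ 29.2 L/s

By discrete convolution, Q_j = Σ (P_i / 10 mm) · U_{j−i}.
At t = 1 h (j=4): Q = (28.9/10)·4 + (19.6/10)·6 + (8.5/10)·3 + (33/10)·1 = 29.2 L/s.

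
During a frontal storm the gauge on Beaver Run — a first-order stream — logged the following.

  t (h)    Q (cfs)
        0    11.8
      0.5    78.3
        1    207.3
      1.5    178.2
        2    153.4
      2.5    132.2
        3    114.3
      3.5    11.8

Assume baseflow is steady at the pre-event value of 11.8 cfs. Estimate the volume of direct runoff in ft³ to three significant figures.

V ≈ 1.43 × 10^6 ft³

Direct-runoff ordinates (Q − Q_b): 0.0, 66.5, 195.5, 166.4, 141.6, 120.4, 102.5, 0.0 cfs.
ΣQ_DR = 792.9 cfs.
With Δt = 0.5 h = 1800 s, V = ΣQ_DR · Δt = 792.9 × 1800 = 1.43 × 10^6 ft³.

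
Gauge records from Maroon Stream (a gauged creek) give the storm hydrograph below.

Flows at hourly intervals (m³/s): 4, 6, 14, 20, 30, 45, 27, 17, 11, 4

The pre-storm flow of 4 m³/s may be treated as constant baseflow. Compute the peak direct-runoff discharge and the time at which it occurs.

Subtracting baseflow gives direct-runoff ordinates: 0.0, 2.0, 10.0, 16.0, 26.0, 41.0, 23.0, 13.0, 7.0, 0.0 m³/s.
The maximum is 41.0 m³/s, occurring at the reading for t = 5 h.

Q_p = 41.0 m³/s at t = 5 h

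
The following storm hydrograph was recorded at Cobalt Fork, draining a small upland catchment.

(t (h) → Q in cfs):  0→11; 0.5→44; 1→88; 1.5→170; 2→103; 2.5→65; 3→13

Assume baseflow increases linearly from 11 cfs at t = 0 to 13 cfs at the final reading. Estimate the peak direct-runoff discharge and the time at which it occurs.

Q_p = 158.00 cfs at t = 1.5 h

Subtracting baseflow gives direct-runoff ordinates: 0.00, 32.67, 76.33, 158.00, 90.67, 52.33, 0.00 cfs.
The maximum is 158.00 cfs, occurring at the reading for t = 1.5 h.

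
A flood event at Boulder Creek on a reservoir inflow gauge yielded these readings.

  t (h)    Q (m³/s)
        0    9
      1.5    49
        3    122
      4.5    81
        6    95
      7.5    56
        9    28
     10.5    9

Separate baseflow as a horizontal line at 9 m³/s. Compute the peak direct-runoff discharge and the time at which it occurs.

Q_p = 113.0 m³/s at t = 3 h

Subtracting baseflow gives direct-runoff ordinates: 0.0, 40.0, 113.0, 72.0, 86.0, 47.0, 19.0, 0.0 m³/s.
The maximum is 113.0 m³/s, occurring at the reading for t = 3 h.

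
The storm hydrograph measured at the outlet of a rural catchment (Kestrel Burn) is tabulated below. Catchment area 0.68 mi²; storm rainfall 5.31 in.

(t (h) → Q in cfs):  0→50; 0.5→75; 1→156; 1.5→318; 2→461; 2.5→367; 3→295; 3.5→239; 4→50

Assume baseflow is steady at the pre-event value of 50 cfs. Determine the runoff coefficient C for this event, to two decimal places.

C ≈ 0.33

ΣQ_DR = 1561 cfs; V = ΣQ_DR·Δt = 2.810 × 10^6 ft³.
Runoff depth d = V / A = 1.779 in.
C = d / P = 1.779 / 5.31 = 0.33.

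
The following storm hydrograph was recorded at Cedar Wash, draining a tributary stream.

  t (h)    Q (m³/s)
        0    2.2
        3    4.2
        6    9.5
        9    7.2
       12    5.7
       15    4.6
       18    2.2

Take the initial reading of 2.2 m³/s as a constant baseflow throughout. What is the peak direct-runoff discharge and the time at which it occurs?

Subtracting baseflow gives direct-runoff ordinates: 0.0, 2.0, 7.3, 5.0, 3.5, 2.4, 0.0 m³/s.
The maximum is 7.3 m³/s, occurring at the reading for t = 6 h.

Q_p = 7.3 m³/s at t = 6 h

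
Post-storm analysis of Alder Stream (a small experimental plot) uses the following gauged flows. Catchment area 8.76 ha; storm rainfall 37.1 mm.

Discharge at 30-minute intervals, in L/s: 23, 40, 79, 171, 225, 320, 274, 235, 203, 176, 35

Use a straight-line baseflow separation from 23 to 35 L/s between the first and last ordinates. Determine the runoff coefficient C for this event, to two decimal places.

C ≈ 0.81

ΣQ_DR = 1462 L/s; V = ΣQ_DR·Δt = 2.632 × 10^6 L.
Runoff depth d = V / A = 30.04 mm.
C = d / P = 30.04 / 37.1 = 0.81.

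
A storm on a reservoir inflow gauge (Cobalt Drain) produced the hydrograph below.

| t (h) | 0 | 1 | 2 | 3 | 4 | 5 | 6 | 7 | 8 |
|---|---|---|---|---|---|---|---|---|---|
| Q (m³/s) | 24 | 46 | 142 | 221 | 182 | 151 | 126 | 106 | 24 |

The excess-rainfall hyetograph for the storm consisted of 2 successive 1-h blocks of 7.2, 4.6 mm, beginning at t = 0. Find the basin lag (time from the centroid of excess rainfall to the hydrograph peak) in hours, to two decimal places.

t_L ≈ 2.11 h

Centroid of excess rainfall: t_c = Σ P_i·t̄_i / ΣP_i = 0.8898 h (block centres at 0.5, 1.5 h).
Hydrograph peak occurs at t = 3 h, so basin lag t_L = 3 − 0.8898 = 2.11 h.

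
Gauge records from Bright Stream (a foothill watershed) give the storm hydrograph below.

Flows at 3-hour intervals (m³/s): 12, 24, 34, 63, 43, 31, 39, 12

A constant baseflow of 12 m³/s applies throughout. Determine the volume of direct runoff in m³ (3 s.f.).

V ≈ 1.75 × 10^6 m³

Direct-runoff ordinates (Q − Q_b): 0.0, 12.0, 22.0, 51.0, 31.0, 19.0, 27.0, 0.0 m³/s.
ΣQ_DR = 162.0 m³/s.
With Δt = 3 h = 10800 s, V = ΣQ_DR · Δt = 162.0 × 10800 = 1.75 × 10^6 m³.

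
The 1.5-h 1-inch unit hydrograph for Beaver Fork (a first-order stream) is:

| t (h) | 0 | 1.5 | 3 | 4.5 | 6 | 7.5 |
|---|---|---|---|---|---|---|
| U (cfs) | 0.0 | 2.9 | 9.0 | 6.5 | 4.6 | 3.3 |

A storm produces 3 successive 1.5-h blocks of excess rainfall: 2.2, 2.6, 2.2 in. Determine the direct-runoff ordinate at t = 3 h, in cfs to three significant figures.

Q ≈ 27.3 cfs

By discrete convolution, Q_j = Σ (P_i / 1 in) · U_{j−i}.
At t = 3 h (j=2): Q = (2.2/1)·9.0 + (2.6/1)·2.9 + (2.2/1)·0.0 = 27.3 cfs.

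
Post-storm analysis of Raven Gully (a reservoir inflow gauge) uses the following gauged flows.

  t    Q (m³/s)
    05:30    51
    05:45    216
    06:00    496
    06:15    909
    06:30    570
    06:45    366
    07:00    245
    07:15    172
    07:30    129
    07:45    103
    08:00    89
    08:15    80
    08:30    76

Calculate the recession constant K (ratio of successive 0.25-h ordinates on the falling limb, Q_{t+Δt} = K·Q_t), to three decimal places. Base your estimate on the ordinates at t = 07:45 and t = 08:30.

Using the recession-limb readings at t = 07:45 and t = 08:30: Q falls from 103 to 76 m³/s over 3 intervals.
K = (Q₂/Q₁)^(1/3) = (76/103)^(1/3) = 0.904.

K ≈ 0.904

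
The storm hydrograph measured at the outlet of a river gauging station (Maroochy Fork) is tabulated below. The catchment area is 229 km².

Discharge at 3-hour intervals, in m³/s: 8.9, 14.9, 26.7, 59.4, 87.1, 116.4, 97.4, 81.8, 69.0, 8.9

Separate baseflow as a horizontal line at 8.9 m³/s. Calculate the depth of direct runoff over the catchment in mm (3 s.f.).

Direct runoff: 0.0, 6.0, 17.8, 50.5, 78.2, 107.5, 88.5, 72.9, 60.1, 0.0 m³/s; ΣQ_DR = 481.5 m³/s.
V = ΣQ_DR · Δt = 481.5 × 10800 s = 5.200 × 10^6 m³.
Over A = 229 km², depth = V / A = 22.7 mm.

d ≈ 22.7 mm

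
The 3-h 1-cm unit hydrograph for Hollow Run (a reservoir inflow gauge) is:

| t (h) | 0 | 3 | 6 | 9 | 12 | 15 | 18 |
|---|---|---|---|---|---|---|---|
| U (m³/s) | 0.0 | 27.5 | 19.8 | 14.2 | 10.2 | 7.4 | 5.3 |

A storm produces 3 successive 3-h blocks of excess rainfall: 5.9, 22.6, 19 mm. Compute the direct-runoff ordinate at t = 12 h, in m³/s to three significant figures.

By discrete convolution, Q_j = Σ (P_i / 10 mm) · U_{j−i}.
At t = 12 h (j=4): Q = (5.9/10)·10.2 + (22.6/10)·14.2 + (19/10)·19.8 = 75.7 m³/s.

Q ≈ 75.7 m³/s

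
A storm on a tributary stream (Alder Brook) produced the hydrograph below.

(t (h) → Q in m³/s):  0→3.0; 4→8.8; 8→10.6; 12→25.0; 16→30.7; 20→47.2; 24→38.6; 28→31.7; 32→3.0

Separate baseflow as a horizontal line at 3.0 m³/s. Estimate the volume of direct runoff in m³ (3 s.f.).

V ≈ 2.47 × 10^6 m³

Direct-runoff ordinates (Q − Q_b): 0.0, 5.8, 7.6, 22.0, 27.7, 44.2, 35.6, 28.7, 0.0 m³/s.
ΣQ_DR = 171.6 m³/s.
With Δt = 4 h = 14400 s, V = ΣQ_DR · Δt = 171.6 × 14400 = 2.47 × 10^6 m³.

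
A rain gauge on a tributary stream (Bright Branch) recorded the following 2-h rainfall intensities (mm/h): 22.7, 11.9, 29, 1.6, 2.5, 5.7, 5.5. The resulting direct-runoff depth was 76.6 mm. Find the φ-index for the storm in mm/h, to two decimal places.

φ ≈ 8.43 mm/h

Only the 3 blocks with intensity above φ contribute runoff: 22.7, 11.9, 29 mm/h.
Σ(I−φ)·Δt = d  ⇒  (22.7+11.9+29 − 3φ)·2 = 76.6
φ = (63.60 − 76.6/2) / 3 = 8.43 mm/h.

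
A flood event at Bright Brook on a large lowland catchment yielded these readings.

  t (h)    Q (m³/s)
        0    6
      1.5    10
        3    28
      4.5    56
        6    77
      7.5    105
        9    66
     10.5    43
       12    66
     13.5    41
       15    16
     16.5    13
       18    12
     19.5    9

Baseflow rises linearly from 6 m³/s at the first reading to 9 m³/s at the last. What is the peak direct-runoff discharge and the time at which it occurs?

Q_p = 97.85 m³/s at t = 7.5 h

Subtracting baseflow gives direct-runoff ordinates: 0.00, 3.77, 21.54, 49.31, 70.08, 97.85, 58.62, 35.38, 58.15, 32.92, 7.69, 4.46, 3.23, 0.00 m³/s.
The maximum is 97.85 m³/s, occurring at the reading for t = 7.5 h.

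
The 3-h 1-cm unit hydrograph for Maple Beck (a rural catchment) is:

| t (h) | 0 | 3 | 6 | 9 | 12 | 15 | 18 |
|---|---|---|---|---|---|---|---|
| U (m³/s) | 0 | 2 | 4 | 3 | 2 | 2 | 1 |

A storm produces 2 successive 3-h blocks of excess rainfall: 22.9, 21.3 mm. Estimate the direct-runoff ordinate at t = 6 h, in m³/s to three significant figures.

Q ≈ 13.4 m³/s

By discrete convolution, Q_j = Σ (P_i / 10 mm) · U_{j−i}.
At t = 6 h (j=2): Q = (22.9/10)·4 + (21.3/10)·2 = 13.4 m³/s.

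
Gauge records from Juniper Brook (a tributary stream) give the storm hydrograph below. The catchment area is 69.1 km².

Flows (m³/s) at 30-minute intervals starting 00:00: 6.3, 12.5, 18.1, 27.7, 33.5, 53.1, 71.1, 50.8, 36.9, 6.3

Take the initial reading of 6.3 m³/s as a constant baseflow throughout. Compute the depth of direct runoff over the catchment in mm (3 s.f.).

d ≈ 6.60 mm

Direct runoff: 0.0, 6.2, 11.8, 21.4, 27.2, 46.8, 64.8, 44.5, 30.6, 0.0 m³/s; ΣQ_DR = 253.3 m³/s.
V = ΣQ_DR · Δt = 253.3 × 1800 s = 4.559 × 10^5 m³.
Over A = 69.1 km², depth = V / A = 6.60 mm.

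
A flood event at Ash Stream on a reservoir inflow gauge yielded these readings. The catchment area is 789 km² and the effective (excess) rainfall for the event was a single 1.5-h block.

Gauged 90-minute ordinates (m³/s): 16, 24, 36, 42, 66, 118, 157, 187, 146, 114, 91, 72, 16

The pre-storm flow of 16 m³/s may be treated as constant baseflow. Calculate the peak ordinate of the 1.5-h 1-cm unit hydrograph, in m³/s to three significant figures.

Direct runoff: 0.0, 8.0, 20.0, 26.0, 50.0, 102.0, 141.0, 171.0, 130.0, 98.0, 75.0, 56.0, 0.0 m³/s; ΣQ_DR = 877.0 m³/s, peak = 171.0 m³/s.
Runoff depth d = ΣQ_DR·Δt / A = 877.0 × 5400 / (789 km²) = 6.002 mm.
The 1-cm UH is the DRH scaled by (10 mm)/d, so U_p = 171.0 × 10/6.002 = 285 m³/s.

U_p ≈ 285 m³/s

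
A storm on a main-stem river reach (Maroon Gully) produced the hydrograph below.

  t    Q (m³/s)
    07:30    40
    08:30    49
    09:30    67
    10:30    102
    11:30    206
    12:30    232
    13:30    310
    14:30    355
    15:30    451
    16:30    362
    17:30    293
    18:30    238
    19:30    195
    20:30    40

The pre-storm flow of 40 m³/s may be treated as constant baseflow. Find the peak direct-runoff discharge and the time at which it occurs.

Q_p = 411.0 m³/s at t = 15:30

Subtracting baseflow gives direct-runoff ordinates: 0.0, 9.0, 27.0, 62.0, 166.0, 192.0, 270.0, 315.0, 411.0, 322.0, 253.0, 198.0, 155.0, 0.0 m³/s.
The maximum is 411.0 m³/s, occurring at the reading for t = 15:30.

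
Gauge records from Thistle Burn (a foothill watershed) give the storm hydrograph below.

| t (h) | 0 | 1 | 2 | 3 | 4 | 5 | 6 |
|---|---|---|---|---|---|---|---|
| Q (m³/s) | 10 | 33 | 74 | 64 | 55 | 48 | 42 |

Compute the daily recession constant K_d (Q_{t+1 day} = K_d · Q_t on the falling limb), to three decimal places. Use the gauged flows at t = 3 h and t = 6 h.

K_d ≈ 0.034

Between t = 3 h and t = 6 h the flow falls from 64 to 42 m³/s over 3×1 h = 3 h.
Per-interval ratio K = (42/64)^(1/3) = 0.8690; K_d = K^(24/1) = 0.034.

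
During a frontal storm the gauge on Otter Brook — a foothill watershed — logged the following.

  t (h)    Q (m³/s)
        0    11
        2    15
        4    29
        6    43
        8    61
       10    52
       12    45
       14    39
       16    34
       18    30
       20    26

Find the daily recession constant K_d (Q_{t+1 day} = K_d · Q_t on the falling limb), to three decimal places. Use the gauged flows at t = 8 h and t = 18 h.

Between t = 8 h and t = 18 h the flow falls from 61 to 30 m³/s over 5×2 h = 10 h.
Per-interval ratio K = (30/61)^(1/5) = 0.8677; K_d = K^(24/2) = 0.182.

K_d ≈ 0.182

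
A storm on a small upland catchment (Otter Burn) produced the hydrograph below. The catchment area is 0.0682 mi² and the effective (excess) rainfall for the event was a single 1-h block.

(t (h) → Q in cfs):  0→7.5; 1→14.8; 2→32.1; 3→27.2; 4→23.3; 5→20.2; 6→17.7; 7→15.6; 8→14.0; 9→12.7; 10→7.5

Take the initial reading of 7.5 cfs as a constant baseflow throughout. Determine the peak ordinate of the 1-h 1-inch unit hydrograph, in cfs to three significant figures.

U_p ≈ 9.83 cfs

Direct runoff: 0.0, 7.3, 24.6, 19.7, 15.8, 12.7, 10.2, 8.1, 6.5, 5.2, 0.0 cfs; ΣQ_DR = 110.1 cfs, peak = 24.6 cfs.
Runoff depth d = ΣQ_DR·Δt / A = 110.1 × 3600 / (0.0682 mi²) = 2.502 in.
The 1-inch UH is the DRH scaled by (1 in)/d, so U_p = 24.6 × 1/2.502 = 9.83 cfs.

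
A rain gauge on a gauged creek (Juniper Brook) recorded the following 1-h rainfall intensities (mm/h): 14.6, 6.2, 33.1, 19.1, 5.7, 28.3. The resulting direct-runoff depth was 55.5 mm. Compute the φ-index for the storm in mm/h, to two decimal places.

φ ≈ 9.90 mm/h

Only the 4 blocks with intensity above φ contribute runoff: 14.6, 33.1, 19.1, 28.3 mm/h.
Σ(I−φ)·Δt = d  ⇒  (14.6+33.1+19.1+28.3 − 4φ)·1 = 55.5
φ = (95.10 − 55.5/1) / 4 = 9.90 mm/h.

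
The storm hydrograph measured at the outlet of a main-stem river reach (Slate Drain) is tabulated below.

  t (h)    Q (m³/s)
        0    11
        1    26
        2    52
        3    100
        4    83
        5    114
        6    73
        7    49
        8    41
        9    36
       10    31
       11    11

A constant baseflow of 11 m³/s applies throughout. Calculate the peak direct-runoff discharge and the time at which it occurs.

Subtracting baseflow gives direct-runoff ordinates: 0.0, 15.0, 41.0, 89.0, 72.0, 103.0, 62.0, 38.0, 30.0, 25.0, 20.0, 0.0 m³/s.
The maximum is 103.0 m³/s, occurring at the reading for t = 5 h.

Q_p = 103.0 m³/s at t = 5 h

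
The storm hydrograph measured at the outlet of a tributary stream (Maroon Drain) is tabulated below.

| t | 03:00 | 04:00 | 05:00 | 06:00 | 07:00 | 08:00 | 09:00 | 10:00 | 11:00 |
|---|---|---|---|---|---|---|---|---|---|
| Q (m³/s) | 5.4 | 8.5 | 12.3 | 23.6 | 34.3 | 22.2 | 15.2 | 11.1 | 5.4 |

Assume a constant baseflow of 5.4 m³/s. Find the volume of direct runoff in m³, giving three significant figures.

Direct-runoff ordinates (Q − Q_b): 0.0, 3.1, 6.9, 18.2, 28.9, 16.8, 9.8, 5.7, 0.0 m³/s.
ΣQ_DR = 89.40 m³/s.
With Δt = 1 h = 3600 s, V = ΣQ_DR · Δt = 89.40 × 3600 = 3.22 × 10^5 m³.

V ≈ 3.22 × 10^5 m³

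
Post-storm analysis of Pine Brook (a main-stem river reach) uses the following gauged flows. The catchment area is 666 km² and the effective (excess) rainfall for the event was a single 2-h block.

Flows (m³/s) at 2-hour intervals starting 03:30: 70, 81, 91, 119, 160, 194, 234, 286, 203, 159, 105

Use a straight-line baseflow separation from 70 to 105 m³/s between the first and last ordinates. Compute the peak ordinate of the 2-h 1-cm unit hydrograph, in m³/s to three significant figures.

Direct runoff: 0.00, 7.50, 14.00, 38.50, 76.00, 106.50, 143.00, 191.50, 105.00, 57.50, 0.00 m³/s; ΣQ_DR = 739.5 m³/s, peak = 191.50 m³/s.
Runoff depth d = ΣQ_DR·Δt / A = 739.5 × 7200 / (666 km²) = 7.995 mm.
The 1-cm UH is the DRH scaled by (10 mm)/d, so U_p = 191.50 × 10/7.995 = 240 m³/s.

U_p ≈ 240 m³/s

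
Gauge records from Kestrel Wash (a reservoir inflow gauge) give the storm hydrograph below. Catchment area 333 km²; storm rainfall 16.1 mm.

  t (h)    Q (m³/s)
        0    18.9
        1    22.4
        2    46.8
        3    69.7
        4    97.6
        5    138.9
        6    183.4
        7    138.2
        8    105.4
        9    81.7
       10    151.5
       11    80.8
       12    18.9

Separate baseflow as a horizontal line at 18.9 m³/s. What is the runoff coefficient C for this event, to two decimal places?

C ≈ 0.61

ΣQ_DR = 908.5 m³/s; V = ΣQ_DR·Δt = 3.271 × 10^6 m³.
Runoff depth d = V / A = 9.822 mm.
C = d / P = 9.822 / 16.1 = 0.61.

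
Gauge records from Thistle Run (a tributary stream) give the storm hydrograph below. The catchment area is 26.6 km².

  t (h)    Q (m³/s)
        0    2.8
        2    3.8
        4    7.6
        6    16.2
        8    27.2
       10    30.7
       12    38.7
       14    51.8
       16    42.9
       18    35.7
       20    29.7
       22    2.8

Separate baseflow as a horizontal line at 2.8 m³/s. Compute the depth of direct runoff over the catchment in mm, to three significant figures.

Direct runoff: 0.0, 1.0, 4.8, 13.4, 24.4, 27.9, 35.9, 49.0, 40.1, 32.9, 26.9, 0.0 m³/s; ΣQ_DR = 256.3 m³/s.
V = ΣQ_DR · Δt = 256.3 × 7200 s = 1.845 × 10^6 m³.
Over A = 26.6 km², depth = V / A = 69.4 mm.

d ≈ 69.4 mm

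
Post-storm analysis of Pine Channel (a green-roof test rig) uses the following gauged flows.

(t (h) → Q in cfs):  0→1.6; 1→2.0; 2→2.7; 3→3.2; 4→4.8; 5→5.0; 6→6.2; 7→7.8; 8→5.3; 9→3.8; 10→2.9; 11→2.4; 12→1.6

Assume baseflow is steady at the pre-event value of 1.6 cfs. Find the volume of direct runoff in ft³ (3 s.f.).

V ≈ 1.03 × 10^5 ft³

Direct-runoff ordinates (Q − Q_b): 0.0, 0.4, 1.1, 1.6, 3.2, 3.4, 4.6, 6.2, 3.7, 2.2, 1.3, 0.8, 0.0 cfs.
ΣQ_DR = 28.50 cfs.
With Δt = 1 h = 3600 s, V = ΣQ_DR · Δt = 28.50 × 3600 = 1.03 × 10^5 ft³.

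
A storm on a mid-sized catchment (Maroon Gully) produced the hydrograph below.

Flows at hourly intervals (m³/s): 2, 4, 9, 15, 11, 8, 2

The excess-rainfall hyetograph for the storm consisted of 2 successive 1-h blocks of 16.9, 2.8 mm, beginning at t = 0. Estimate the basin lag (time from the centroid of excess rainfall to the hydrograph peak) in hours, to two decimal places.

Centroid of excess rainfall: t_c = Σ P_i·t̄_i / ΣP_i = 0.6421 h (block centres at 0.5, 1.5 h).
Hydrograph peak occurs at t = 3 h, so basin lag t_L = 3 − 0.6421 = 2.36 h.

t_L ≈ 2.36 h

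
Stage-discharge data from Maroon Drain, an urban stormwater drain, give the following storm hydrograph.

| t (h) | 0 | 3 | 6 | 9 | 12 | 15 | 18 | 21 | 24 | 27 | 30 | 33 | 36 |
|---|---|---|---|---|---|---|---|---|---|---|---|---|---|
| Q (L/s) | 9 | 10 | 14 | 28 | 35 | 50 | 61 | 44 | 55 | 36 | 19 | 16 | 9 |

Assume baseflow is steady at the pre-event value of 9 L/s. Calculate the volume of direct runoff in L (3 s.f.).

Direct-runoff ordinates (Q − Q_b): 0.0, 1.0, 5.0, 19.0, 26.0, 41.0, 52.0, 35.0, 46.0, 27.0, 10.0, 7.0, 0.0 L/s.
ΣQ_DR = 269.0 L/s.
With Δt = 3 h = 10800 s, V = ΣQ_DR · Δt = 269.0 × 10800 = 2.91 × 10^6 L.

V ≈ 2.91 × 10^6 L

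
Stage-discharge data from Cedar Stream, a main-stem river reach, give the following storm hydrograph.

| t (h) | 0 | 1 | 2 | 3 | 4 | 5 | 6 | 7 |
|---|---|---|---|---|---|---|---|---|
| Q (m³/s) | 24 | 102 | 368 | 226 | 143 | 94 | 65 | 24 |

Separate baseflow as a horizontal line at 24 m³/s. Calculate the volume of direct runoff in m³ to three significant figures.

V ≈ 3.07 × 10^6 m³

Direct-runoff ordinates (Q − Q_b): 0.0, 78.0, 344.0, 202.0, 119.0, 70.0, 41.0, 0.0 m³/s.
ΣQ_DR = 854.0 m³/s.
With Δt = 1 h = 3600 s, V = ΣQ_DR · Δt = 854.0 × 3600 = 3.07 × 10^6 m³.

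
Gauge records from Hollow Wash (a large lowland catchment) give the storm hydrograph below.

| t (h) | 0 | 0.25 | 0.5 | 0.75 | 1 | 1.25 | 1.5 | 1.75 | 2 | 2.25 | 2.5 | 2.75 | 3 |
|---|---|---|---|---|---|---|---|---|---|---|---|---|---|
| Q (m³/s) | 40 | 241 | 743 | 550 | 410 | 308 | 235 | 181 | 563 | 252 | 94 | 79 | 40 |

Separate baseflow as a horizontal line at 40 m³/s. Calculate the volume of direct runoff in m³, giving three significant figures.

V ≈ 2.89 × 10^6 m³

Direct-runoff ordinates (Q − Q_b): 0.0, 201.0, 703.0, 510.0, 370.0, 268.0, 195.0, 141.0, 523.0, 212.0, 54.0, 39.0, 0.0 m³/s.
ΣQ_DR = 3216 m³/s.
With Δt = 0.25 h = 900 s, V = ΣQ_DR · Δt = 3216 × 900 = 2.89 × 10^6 m³.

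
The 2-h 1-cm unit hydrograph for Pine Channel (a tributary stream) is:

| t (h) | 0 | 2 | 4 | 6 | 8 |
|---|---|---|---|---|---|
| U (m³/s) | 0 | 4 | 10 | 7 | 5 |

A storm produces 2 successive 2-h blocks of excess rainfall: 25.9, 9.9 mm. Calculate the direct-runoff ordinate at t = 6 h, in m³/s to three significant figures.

By discrete convolution, Q_j = Σ (P_i / 10 mm) · U_{j−i}.
At t = 6 h (j=3): Q = (25.9/10)·7 + (9.9/10)·10 = 28.0 m³/s.

Q ≈ 28.0 m³/s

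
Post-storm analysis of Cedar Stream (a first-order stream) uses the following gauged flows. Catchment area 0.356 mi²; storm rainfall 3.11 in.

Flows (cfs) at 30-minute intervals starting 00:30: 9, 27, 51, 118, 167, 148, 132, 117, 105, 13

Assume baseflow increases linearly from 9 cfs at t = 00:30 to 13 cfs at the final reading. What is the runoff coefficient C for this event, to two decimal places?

ΣQ_DR = 777.0 cfs; V = ΣQ_DR·Δt = 1.399 × 10^6 ft³.
Runoff depth d = V / A = 1.691 in.
C = d / P = 1.691 / 3.11 = 0.54.

C ≈ 0.54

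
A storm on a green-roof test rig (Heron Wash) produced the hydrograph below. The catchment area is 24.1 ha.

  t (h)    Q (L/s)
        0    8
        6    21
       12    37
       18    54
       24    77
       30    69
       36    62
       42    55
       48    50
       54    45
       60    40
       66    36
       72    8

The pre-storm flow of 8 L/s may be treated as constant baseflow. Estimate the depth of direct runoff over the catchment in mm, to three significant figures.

d ≈ 41.0 mm

Direct runoff: 0.0, 13.0, 29.0, 46.0, 69.0, 61.0, 54.0, 47.0, 42.0, 37.0, 32.0, 28.0, 0.0 L/s; ΣQ_DR = 458.0 L/s.
V = ΣQ_DR · Δt = 458.0 × 21600 s = 9.893 × 10^6 L.
Over A = 24.1 ha, depth = V / A = 41.0 mm.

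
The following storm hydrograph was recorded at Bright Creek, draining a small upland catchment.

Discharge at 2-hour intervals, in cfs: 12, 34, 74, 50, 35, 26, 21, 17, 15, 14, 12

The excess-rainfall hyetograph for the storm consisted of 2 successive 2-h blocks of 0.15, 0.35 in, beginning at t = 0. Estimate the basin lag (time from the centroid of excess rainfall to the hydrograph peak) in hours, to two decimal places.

t_L ≈ 1.60 h

Centroid of excess rainfall: t_c = Σ P_i·t̄_i / ΣP_i = 2.4000 h (block centres at 1, 3 h).
Hydrograph peak occurs at t = 4 h, so basin lag t_L = 4 − 2.4000 = 1.60 h.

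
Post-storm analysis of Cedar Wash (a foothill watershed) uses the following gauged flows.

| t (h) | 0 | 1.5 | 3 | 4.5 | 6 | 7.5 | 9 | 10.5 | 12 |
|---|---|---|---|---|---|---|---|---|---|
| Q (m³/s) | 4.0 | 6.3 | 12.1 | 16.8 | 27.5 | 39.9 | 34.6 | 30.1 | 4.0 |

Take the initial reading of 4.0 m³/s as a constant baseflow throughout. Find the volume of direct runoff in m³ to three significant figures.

V ≈ 7.52 × 10^5 m³

Direct-runoff ordinates (Q − Q_b): 0.0, 2.3, 8.1, 12.8, 23.5, 35.9, 30.6, 26.1, 0.0 m³/s.
ΣQ_DR = 139.3 m³/s.
With Δt = 1.5 h = 5400 s, V = ΣQ_DR · Δt = 139.3 × 5400 = 7.52 × 10^5 m³.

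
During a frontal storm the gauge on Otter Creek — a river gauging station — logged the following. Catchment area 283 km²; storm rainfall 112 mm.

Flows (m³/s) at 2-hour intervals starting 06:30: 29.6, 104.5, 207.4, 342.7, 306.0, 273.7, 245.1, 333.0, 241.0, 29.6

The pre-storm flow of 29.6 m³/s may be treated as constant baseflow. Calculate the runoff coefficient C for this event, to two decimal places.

ΣQ_DR = 1817 m³/s; V = ΣQ_DR·Δt = 1.308 × 10^7 m³.
Runoff depth d = V / A = 46.22 mm.
C = d / P = 46.22 / 112 = 0.41.

C ≈ 0.41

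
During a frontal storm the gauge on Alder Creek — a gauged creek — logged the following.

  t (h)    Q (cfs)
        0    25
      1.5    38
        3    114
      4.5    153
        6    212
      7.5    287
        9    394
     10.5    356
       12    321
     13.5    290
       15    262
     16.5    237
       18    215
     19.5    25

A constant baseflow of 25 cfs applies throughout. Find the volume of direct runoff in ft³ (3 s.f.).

Direct-runoff ordinates (Q − Q_b): 0.0, 13.0, 89.0, 128.0, 187.0, 262.0, 369.0, 331.0, 296.0, 265.0, 237.0, 212.0, 190.0, 0.0 cfs.
ΣQ_DR = 2579 cfs.
With Δt = 1.5 h = 5400 s, V = ΣQ_DR · Δt = 2579 × 5400 = 1.39 × 10^7 ft³.

V ≈ 1.39 × 10^7 ft³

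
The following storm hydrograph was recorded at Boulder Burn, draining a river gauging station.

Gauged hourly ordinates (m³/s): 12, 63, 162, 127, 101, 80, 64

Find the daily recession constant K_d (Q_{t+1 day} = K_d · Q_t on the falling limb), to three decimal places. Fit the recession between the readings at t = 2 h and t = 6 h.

Between t = 2 h and t = 6 h the flow falls from 162 to 64 m³/s over 4×1 h = 4 h.
Per-interval ratio K = (64/162)^(1/4) = 0.7928; K_d = K^(24/1) = 0.004.

K_d ≈ 0.004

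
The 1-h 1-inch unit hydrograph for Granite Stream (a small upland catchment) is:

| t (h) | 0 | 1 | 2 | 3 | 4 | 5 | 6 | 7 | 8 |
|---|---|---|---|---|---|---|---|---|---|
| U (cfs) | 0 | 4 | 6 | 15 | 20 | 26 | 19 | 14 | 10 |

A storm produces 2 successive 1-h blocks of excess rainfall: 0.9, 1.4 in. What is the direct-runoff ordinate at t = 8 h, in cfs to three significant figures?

By discrete convolution, Q_j = Σ (P_i / 1 in) · U_{j−i}.
At t = 8 h (j=8): Q = (0.9/1)·10 + (1.4/1)·14 = 28.6 cfs.

Q ≈ 28.6 cfs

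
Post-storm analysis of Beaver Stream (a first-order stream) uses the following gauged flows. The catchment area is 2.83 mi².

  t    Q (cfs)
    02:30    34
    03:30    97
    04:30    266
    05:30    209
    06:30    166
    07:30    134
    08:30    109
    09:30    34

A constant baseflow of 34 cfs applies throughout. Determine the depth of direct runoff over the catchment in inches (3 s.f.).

d ≈ 0.425 in

Direct runoff: 0.0, 63.0, 232.0, 175.0, 132.0, 100.0, 75.0, 0.0 cfs; ΣQ_DR = 777.0 cfs.
V = ΣQ_DR · Δt = 777.0 × 3600 s = 2.797 × 10^6 ft³.
Over A = 2.83 mi², depth = V / A = 0.425 in.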